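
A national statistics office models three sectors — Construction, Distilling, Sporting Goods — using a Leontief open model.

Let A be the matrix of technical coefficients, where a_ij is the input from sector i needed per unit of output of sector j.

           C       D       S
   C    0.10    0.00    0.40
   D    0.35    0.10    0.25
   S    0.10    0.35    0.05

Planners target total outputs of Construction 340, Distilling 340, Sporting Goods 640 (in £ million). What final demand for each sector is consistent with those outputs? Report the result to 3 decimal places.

d_C = 50.000, d_D = 27.000, d_S = 455.000

I − A =
  [   0.90     0.00    -0.40]
  [  -0.35     0.90    -0.25]
  [  -0.10    -0.35     0.95]
d = (I − A) x:
  d_C = (+0.90)·340 + (+0.00)·340 + (-0.40)·640 = 50.000
  d_D = (-0.35)·340 + (+0.90)·340 + (-0.25)·640 = 27.000
  d_S = (-0.10)·340 + (-0.35)·340 + (+0.95)·640 = 455.000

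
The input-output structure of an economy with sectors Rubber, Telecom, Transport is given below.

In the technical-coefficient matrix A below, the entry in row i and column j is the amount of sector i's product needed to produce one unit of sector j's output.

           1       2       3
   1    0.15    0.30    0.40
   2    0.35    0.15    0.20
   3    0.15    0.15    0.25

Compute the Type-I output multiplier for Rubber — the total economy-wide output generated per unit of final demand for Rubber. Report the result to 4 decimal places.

I − A =
  [   0.85    -0.30    -0.40]
  [  -0.35     0.85    -0.20]
  [  -0.15    -0.15     0.75]
Cofactors of I−A, C_ij = (−1)^(i+j)·(minor ij) (rows/columns in the sector order above):
  C_11 = (0.85)(0.75) − (-0.20)(-0.15) = 0.6075
  C_12 = −[(-0.35)(0.75) − (-0.20)(-0.15)] = 0.2925
  C_13 = (-0.35)(-0.15) − (0.85)(-0.15) = 0.1800
  C_21 = −[(-0.30)(0.75) − (-0.40)(-0.15)] = 0.2850
  C_22 = (0.85)(0.75) − (-0.40)(-0.15) = 0.5775
  C_23 = −[(0.85)(-0.15) − (-0.30)(-0.15)] = 0.1725
  C_31 = (-0.30)(-0.20) − (-0.40)(0.85) = 0.4000
  C_32 = −[(0.85)(-0.20) − (-0.40)(-0.35)] = 0.3100
  C_33 = (0.85)(0.85) − (-0.30)(-0.35) = 0.6175
det(I−A) = Σ_j (I−A)_1j·C_1j = (0.85)(0.6075) + (-0.30)(0.2925) + (-0.40)(0.1800) = 0.356625
adj(I−A) = Cᵀ =
  [ 0.6075   0.2850   0.4000]
  [ 0.2925   0.5775   0.3100]
  [ 0.1800   0.1725   0.6175]
(I − A)⁻¹ = adj(I−A) / det(I−A) ≈
  [   1.70347     0.79916     1.12163]
  [   0.82019     1.61935     0.86926]
  [   0.50473     0.48370     1.73151]
The output multiplier for sector j is the column-j sum of the Leontief inverse (I − A)⁻¹ = adj(I−A) / det(I−A).
Column 1 of adj(I−A): (0.6075, 0.2925, 0.1800); det(I−A) = 0.356625.
m_1 = (0.6075 + 0.2925 + 0.1800) / 0.356625 = 1.08 / 0.356625 ≈ 3.0284.

m_1 = 3.0284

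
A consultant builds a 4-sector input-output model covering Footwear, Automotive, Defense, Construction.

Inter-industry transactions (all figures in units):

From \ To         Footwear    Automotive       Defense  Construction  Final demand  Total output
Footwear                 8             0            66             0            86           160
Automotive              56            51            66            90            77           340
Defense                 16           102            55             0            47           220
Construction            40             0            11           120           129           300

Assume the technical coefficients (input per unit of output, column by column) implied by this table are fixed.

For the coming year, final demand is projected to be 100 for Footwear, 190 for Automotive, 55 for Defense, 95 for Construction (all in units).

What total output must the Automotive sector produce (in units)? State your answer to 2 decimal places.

x_A = 507.67

Technical coefficients a_ij = z_ij / X_j:
  a_FF = 8/160 = 0.05, a_AF = 56/160 = 0.35, a_DF = 16/160 = 0.10, a_CF = 40/160 = 0.25
  a_FA = 0/340 = 0.00, a_AA = 51/340 = 0.15, a_DA = 102/340 = 0.30, a_CA = 0/340 = 0.00
  a_FD = 66/220 = 0.30, a_AD = 66/220 = 0.30, a_DD = 55/220 = 0.25, a_CD = 11/220 = 0.05
  a_FC = 0/300 = 0.00, a_AC = 90/300 = 0.30, a_DC = 0/300 = 0.00, a_CC = 120/300 = 0.40
I − A =
  [   0.95     0.00    -0.30     0.00]
  [  -0.35     0.85    -0.30    -0.30]
  [  -0.10    -0.30     0.75     0.00]
  [  -0.25     0.00    -0.05     0.60]
Compute the cofactors C_ij = (−1)^(i+j)·(3×3 minor ij) of I−A; the adjugate is their transpose:
adj(I−A) = Cᵀ =
  [ 0.324000   0.054000   0.153000   0.027000]
  [ 0.233250   0.409500   0.270750   0.204750]
  [ 0.136500   0.171000   0.484500   0.085500]
  [ 0.146375   0.036750   0.104125   0.463125]
det(I−A) = Σ_j (I−A)_1j·C_1j = (0.95)(0.324000) + (0.00)(0.233250) + (-0.30)(0.136500) + (0.00)(0.146375) = 0.26685
(I − A)⁻¹ = adj(I−A) / det(I−A) ≈
  [   1.2142     0.2024     0.5734     0.1012]
  [   0.8741     1.5346     1.0146     0.7673]
  [   0.5115     0.6408     1.8156     0.3204]
  [   0.5485     0.1377     0.3902     1.7355]
x = (I − A)⁻¹ d = adj(I−A)·d / det(I−A), with det(I−A) = 0.26685:
  x_F = (0.324000·100 + 0.054000·190 + 0.153000·55 + 0.027000·95) / 0.26685 = 53.64 / 0.26685 ≈ 201.01
  x_A = (0.233250·100 + 0.409500·190 + 0.270750·55 + 0.204750·95) / 0.26685 = 135.4725 / 0.26685 ≈ 507.67
  x_D = (0.136500·100 + 0.171000·190 + 0.484500·55 + 0.085500·95) / 0.26685 = 80.91 / 0.26685 ≈ 303.20
  x_C = (0.146375·100 + 0.036750·190 + 0.104125·55 + 0.463125·95) / 0.26685 = 71.34375 / 0.26685 ≈ 267.36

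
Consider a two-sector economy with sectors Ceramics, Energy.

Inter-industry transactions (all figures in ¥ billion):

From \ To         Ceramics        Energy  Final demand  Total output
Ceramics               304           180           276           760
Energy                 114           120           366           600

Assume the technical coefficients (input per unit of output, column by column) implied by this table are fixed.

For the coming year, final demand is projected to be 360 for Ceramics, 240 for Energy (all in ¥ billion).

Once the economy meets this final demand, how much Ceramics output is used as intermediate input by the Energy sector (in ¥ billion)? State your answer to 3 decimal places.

z_12 = 136.552

Technical coefficients a_ij = z_ij / X_j:
  a_11 = 304/760 = 0.40, a_21 = 114/760 = 0.15
  a_12 = 180/600 = 0.30, a_22 = 120/600 = 0.20
I − A =
  [   0.60    -0.30]
  [  -0.15     0.80]
det(I−A) = (0.60)(0.80) − (-0.30)(-0.15) = 0.4350
adj(I−A) = [[0.80, 0.30], [0.15, 0.60]]
(I − A)⁻¹ = adj(I−A) / det(I−A) ≈
  [   1.8391     0.6897]
  [   0.3448     1.3793]
First solve x = (I − A)⁻¹ d = adj(I−A)·d / det(I−A); in particular x_2 = (0.15·360 + 0.60·240) / 0.4350 = 198.00 / 0.4350 ≈ 455.17241.
Intermediate flow from 1 to 2: z_12 = a_12 · x_2 = 0.30 × 198.00 / 0.4350 = 59.40 / 0.4350 ≈ 136.552.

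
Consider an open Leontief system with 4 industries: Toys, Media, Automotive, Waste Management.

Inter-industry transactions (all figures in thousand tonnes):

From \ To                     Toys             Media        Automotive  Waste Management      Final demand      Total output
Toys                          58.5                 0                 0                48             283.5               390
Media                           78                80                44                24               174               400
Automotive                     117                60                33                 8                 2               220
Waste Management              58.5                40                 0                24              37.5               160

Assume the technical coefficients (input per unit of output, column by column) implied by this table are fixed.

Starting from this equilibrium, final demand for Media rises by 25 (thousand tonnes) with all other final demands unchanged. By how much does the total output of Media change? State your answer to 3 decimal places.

Technical coefficients a_ij = z_ij / X_j:
  a_TT = 58.5/390 = 0.15, a_MT = 78/390 = 0.20, a_AT = 117/390 = 0.30, a_WT = 58.5/390 = 0.15
  a_TM = 0/400 = 0.00, a_MM = 80/400 = 0.20, a_AM = 60/400 = 0.15, a_WM = 40/400 = 0.10
  a_TA = 0/220 = 0.00, a_MA = 44/220 = 0.20, a_AA = 33/220 = 0.15, a_WA = 0/220 = 0.00
  a_TW = 48/160 = 0.30, a_MW = 24/160 = 0.15, a_AW = 8/160 = 0.05, a_WW = 24/160 = 0.15
I − A =
  [   0.85     0.00     0.00    -0.30]
  [  -0.20     0.80    -0.20    -0.15]
  [  -0.30    -0.15     0.85    -0.05]
  [  -0.15    -0.10     0.00     0.85]
Compute the cofactors C_ij = (−1)^(i+j)·(3×3 minor ij) of I−A; the adjugate is their transpose:
adj(I−A) = Cᵀ =
  [ 0.538750   0.025500   0.006000   0.195000]
  [ 0.216125   0.575875   0.135500   0.185875]
  [ 0.235375   0.114875   0.523250   0.134125]
  [ 0.120500   0.072250   0.017000   0.552500]
det(I−A) = Σ_j (I−A)_1j·C_1j = (0.85)(0.538750) + (0.00)(0.216125) + (0.00)(0.235375) + (-0.30)(0.120500) = 0.4217875
(I − A)⁻¹ = adj(I−A) / det(I−A) ≈
  [   1.2773     0.0605     0.0142     0.4623]
  [   0.5124     1.3653     0.3213     0.4407]
  [   0.5580     0.2724     1.2406     0.3180]
  [   0.2857     0.1713     0.0403     1.3099]
Δx = (I − A)⁻¹ Δd with Δd having +25 in the Media component and 0 elsewhere.
So Δx_M = L_MM · (+25), where L_MM = adj(I−A)_MM / det(I−A) = 0.575875 / 0.4217875.
Δx_M = 0.575875 × (+25) / 0.4217875 = 14.396875 / 0.4217875 ≈ 34.133.

Δx_M = 34.133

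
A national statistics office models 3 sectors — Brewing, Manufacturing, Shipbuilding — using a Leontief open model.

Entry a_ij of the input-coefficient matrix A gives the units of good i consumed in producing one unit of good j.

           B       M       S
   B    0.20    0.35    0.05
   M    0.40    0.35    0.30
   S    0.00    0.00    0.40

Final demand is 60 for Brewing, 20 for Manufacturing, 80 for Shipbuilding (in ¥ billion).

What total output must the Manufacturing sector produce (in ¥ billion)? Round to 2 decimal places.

I − A =
  [   0.80    -0.35    -0.05]
  [  -0.40     0.65    -0.30]
  [   0.00     0.00     0.60]
Cofactors of I−A, C_ij = (−1)^(i+j)·(minor ij) (rows/columns in the sector order above):
  C_11 = (0.65)(0.60) − (-0.30)(0.00) = 0.3900
  C_12 = −[(-0.40)(0.60) − (-0.30)(0.00)] = 0.2400
  C_13 = (-0.40)(0.00) − (0.65)(0.00) = 0.0000
  C_21 = −[(-0.35)(0.60) − (-0.05)(0.00)] = 0.2100
  C_22 = (0.80)(0.60) − (-0.05)(0.00) = 0.4800
  C_23 = −[(0.80)(0.00) − (-0.35)(0.00)] = 0.0000
  C_31 = (-0.35)(-0.30) − (-0.05)(0.65) = 0.1375
  C_32 = −[(0.80)(-0.30) − (-0.05)(-0.40)] = 0.2600
  C_33 = (0.80)(0.65) − (-0.35)(-0.40) = 0.3800
det(I−A) = Σ_j (I−A)_1j·C_1j = (0.80)(0.3900) + (-0.35)(0.2400) + (-0.05)(0.0000) = 0.2280
adj(I−A) = Cᵀ =
  [ 0.3900   0.2100   0.1375]
  [ 0.2400   0.4800   0.2600]
  [ 0.0000   0.0000   0.3800]
(I − A)⁻¹ = adj(I−A) / det(I−A) ≈
  [   1.7105     0.9211     0.6031]
  [   1.0526     2.1053     1.1404]
  [   0.0000     0.0000     1.6667]
x = (I − A)⁻¹ d = adj(I−A)·d / det(I−A), with det(I−A) = 0.2280:
  x_B = (0.3900·60 + 0.2100·20 + 0.1375·80) / 0.2280 = 38.60 / 0.2280 ≈ 169.30
  x_M = (0.2400·60 + 0.4800·20 + 0.2600·80) / 0.2280 = 44.80 / 0.2280 ≈ 196.49
  x_S = (0.0000·60 + 0.0000·20 + 0.3800·80) / 0.2280 = 30.40 / 0.2280 ≈ 133.33

x_M = 196.49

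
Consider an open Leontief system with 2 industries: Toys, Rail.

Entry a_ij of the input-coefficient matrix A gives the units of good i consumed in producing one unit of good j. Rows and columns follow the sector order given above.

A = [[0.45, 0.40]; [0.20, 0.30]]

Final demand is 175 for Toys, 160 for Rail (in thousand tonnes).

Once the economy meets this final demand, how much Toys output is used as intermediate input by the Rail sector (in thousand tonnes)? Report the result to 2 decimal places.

z_TR = 161.31

I − A =
  [   0.55    -0.40]
  [  -0.20     0.70]
det(I−A) = (0.55)(0.70) − (-0.40)(-0.20) = 0.3050
adj(I−A) = [[0.70, 0.40], [0.20, 0.55]]
(I − A)⁻¹ = adj(I−A) / det(I−A) ≈
  [   2.2951     1.3115]
  [   0.6557     1.8033]
First solve x = (I − A)⁻¹ d = adj(I−A)·d / det(I−A); in particular x_R = (0.20·175 + 0.55·160) / 0.3050 = 123.00 / 0.3050 ≈ 403.2787.
Intermediate flow from T to R: z_TR = a_TR · x_R = 0.40 × 123.00 / 0.3050 = 49.20 / 0.3050 ≈ 161.31.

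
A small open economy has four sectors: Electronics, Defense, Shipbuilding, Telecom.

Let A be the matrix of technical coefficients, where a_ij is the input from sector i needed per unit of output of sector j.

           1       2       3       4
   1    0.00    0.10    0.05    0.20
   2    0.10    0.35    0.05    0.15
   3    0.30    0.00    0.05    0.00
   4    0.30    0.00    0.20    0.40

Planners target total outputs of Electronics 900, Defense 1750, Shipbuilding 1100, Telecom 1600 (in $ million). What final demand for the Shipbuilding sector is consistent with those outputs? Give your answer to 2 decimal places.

d_3 = 775.00

I − A =
  [   1.00    -0.10    -0.05    -0.20]
  [  -0.10     0.65    -0.05    -0.15]
  [  -0.30     0.00     0.95     0.00]
  [  -0.30     0.00    -0.20     0.60]
d = (I − A) x:
  d_1 = (+1.00)·900 + (-0.10)·1750 + (-0.05)·1100 + (-0.20)·1600 = 350.00
  d_2 = (-0.10)·900 + (+0.65)·1750 + (-0.05)·1100 + (-0.15)·1600 = 752.50
  d_3 = (-0.30)·900 + (+0.00)·1750 + (+0.95)·1100 + (+0.00)·1600 = 775.00
  d_4 = (-0.30)·900 + (+0.00)·1750 + (-0.20)·1100 + (+0.60)·1600 = 470.00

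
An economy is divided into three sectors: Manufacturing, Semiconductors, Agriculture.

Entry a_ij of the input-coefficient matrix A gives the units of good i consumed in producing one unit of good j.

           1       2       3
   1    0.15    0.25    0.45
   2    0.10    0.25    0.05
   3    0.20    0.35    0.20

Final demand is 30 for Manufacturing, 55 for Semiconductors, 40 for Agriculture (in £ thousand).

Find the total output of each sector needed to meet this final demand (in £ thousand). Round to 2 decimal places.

x_1 = 131.33, x_2 = 99.26, x_3 = 126.26

I − A =
  [   0.85    -0.25    -0.45]
  [  -0.10     0.75    -0.05]
  [  -0.20    -0.35     0.80]
Cofactors of I−A, C_ij = (−1)^(i+j)·(minor ij) (rows/columns in the sector order above):
  C_11 = (0.75)(0.80) − (-0.05)(-0.35) = 0.5825
  C_12 = −[(-0.10)(0.80) − (-0.05)(-0.20)] = 0.0900
  C_13 = (-0.10)(-0.35) − (0.75)(-0.20) = 0.1850
  C_21 = −[(-0.25)(0.80) − (-0.45)(-0.35)] = 0.3575
  C_22 = (0.85)(0.80) − (-0.45)(-0.20) = 0.5900
  C_23 = −[(0.85)(-0.35) − (-0.25)(-0.20)] = 0.3475
  C_31 = (-0.25)(-0.05) − (-0.45)(0.75) = 0.3500
  C_32 = −[(0.85)(-0.05) − (-0.45)(-0.10)] = 0.0875
  C_33 = (0.85)(0.75) − (-0.25)(-0.10) = 0.6125
det(I−A) = Σ_j (I−A)_1j·C_1j = (0.85)(0.5825) + (-0.25)(0.0900) + (-0.45)(0.1850) = 0.389375
adj(I−A) = Cᵀ =
  [ 0.5825   0.3575   0.3500]
  [ 0.0900   0.5900   0.0875]
  [ 0.1850   0.3475   0.6125]
(I − A)⁻¹ = adj(I−A) / det(I−A) ≈
  [   1.4960     0.9181     0.8989]
  [   0.2311     1.5152     0.2247]
  [   0.4751     0.8925     1.5730]
x = (I − A)⁻¹ d = adj(I−A)·d / det(I−A), with det(I−A) = 0.389375:
  x_1 = (0.5825·30 + 0.3575·55 + 0.3500·40) / 0.389375 = 51.1375 / 0.389375 ≈ 131.33
  x_2 = (0.0900·30 + 0.5900·55 + 0.0875·40) / 0.389375 = 38.65 / 0.389375 ≈ 99.26
  x_3 = (0.1850·30 + 0.3475·55 + 0.6125·40) / 0.389375 = 49.1625 / 0.389375 ≈ 126.26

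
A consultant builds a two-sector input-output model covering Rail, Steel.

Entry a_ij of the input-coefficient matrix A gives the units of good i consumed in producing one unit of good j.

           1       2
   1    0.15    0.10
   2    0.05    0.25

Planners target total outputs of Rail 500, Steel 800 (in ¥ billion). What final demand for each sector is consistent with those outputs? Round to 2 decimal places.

I − A =
  [   0.85    -0.10]
  [  -0.05     0.75]
d = (I − A) x:
  d_1 = (+0.85)·500 + (-0.10)·800 = 345.00
  d_2 = (-0.05)·500 + (+0.75)·800 = 575.00

d_1 = 345.00, d_2 = 575.00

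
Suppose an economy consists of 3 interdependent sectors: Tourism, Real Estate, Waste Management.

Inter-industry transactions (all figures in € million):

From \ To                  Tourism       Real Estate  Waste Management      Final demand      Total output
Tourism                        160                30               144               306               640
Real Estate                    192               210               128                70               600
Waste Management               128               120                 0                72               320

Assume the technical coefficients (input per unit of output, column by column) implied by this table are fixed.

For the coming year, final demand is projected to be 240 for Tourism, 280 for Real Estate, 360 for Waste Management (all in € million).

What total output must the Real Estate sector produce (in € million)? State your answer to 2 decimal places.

Technical coefficients a_ij = z_ij / X_j:
  a_TT = 160/640 = 0.25, a_RT = 192/640 = 0.30, a_WT = 128/640 = 0.20
  a_TR = 30/600 = 0.05, a_RR = 210/600 = 0.35, a_WR = 120/600 = 0.20
  a_TW = 144/320 = 0.45, a_RW = 128/320 = 0.40, a_WW = 0/320 = 0.00
I − A =
  [   0.75    -0.05    -0.45]
  [  -0.30     0.65    -0.40]
  [  -0.20    -0.20     1.00]
Cofactors of I−A, C_ij = (−1)^(i+j)·(minor ij) (rows/columns in the sector order above):
  C_11 = (0.65)(1.00) − (-0.40)(-0.20) = 0.5700
  C_12 = −[(-0.30)(1.00) − (-0.40)(-0.20)] = 0.3800
  C_13 = (-0.30)(-0.20) − (0.65)(-0.20) = 0.1900
  C_21 = −[(-0.05)(1.00) − (-0.45)(-0.20)] = 0.1400
  C_22 = (0.75)(1.00) − (-0.45)(-0.20) = 0.6600
  C_23 = −[(0.75)(-0.20) − (-0.05)(-0.20)] = 0.1600
  C_31 = (-0.05)(-0.40) − (-0.45)(0.65) = 0.3125
  C_32 = −[(0.75)(-0.40) − (-0.45)(-0.30)] = 0.4350
  C_33 = (0.75)(0.65) − (-0.05)(-0.30) = 0.4725
det(I−A) = Σ_j (I−A)_1j·C_1j = (0.75)(0.5700) + (-0.05)(0.3800) + (-0.45)(0.1900) = 0.3230
adj(I−A) = Cᵀ =
  [ 0.5700   0.1400   0.3125]
  [ 0.3800   0.6600   0.4350]
  [ 0.1900   0.1600   0.4725]
(I − A)⁻¹ = adj(I−A) / det(I−A) ≈
  [   1.7647     0.4334     0.9675]
  [   1.1765     2.0433     1.3467]
  [   0.5882     0.4954     1.4628]
x = (I − A)⁻¹ d = adj(I−A)·d / det(I−A), with det(I−A) = 0.3230:
  x_T = (0.5700·240 + 0.1400·280 + 0.3125·360) / 0.3230 = 288.50 / 0.3230 ≈ 893.19
  x_R = (0.3800·240 + 0.6600·280 + 0.4350·360) / 0.3230 = 432.60 / 0.3230 ≈ 1339.32
  x_W = (0.1900·240 + 0.1600·280 + 0.4725·360) / 0.3230 = 260.50 / 0.3230 ≈ 806.50

x_R = 1339.32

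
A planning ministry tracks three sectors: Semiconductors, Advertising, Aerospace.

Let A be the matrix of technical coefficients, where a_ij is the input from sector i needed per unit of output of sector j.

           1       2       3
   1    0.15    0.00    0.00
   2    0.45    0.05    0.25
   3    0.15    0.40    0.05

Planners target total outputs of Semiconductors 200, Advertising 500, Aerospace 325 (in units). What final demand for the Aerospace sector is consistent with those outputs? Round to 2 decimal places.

I − A =
  [   0.85     0.00     0.00]
  [  -0.45     0.95    -0.25]
  [  -0.15    -0.40     0.95]
d = (I − A) x:
  d_1 = (+0.85)·200 + (+0.00)·500 + (+0.00)·325 = 170.00
  d_2 = (-0.45)·200 + (+0.95)·500 + (-0.25)·325 = 303.75
  d_3 = (-0.15)·200 + (-0.40)·500 + (+0.95)·325 = 78.75

d_3 = 78.75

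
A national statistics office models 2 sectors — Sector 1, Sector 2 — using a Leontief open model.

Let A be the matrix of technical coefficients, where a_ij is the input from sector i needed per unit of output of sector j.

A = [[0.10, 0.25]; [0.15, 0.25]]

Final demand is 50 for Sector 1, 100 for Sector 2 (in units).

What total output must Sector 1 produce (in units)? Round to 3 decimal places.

x_1 = 98.039

I − A =
  [   0.90    -0.25]
  [  -0.15     0.75]
det(I−A) = (0.90)(0.75) − (-0.25)(-0.15) = 0.6375
adj(I−A) = [[0.75, 0.25], [0.15, 0.90]]
(I − A)⁻¹ = adj(I−A) / det(I−A) ≈
  [   1.1765     0.3922]
  [   0.2353     1.4118]
x = (I − A)⁻¹ d = adj(I−A)·d / det(I−A), with det(I−A) = 0.6375:
  x_1 = (0.75·50 + 0.25·100) / 0.6375 = 62.50 / 0.6375 ≈ 98.039
  x_2 = (0.15·50 + 0.90·100) / 0.6375 = 97.50 / 0.6375 ≈ 152.941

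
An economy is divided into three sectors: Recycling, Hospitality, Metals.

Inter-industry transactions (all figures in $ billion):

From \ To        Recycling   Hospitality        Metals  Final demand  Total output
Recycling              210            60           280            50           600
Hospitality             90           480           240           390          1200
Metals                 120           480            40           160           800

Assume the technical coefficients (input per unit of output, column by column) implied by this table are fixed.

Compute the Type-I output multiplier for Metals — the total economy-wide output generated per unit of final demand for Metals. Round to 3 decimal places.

m_M = 3.897

Technical coefficients a_ij = z_ij / X_j:
  a_RR = 210/600 = 0.35, a_HR = 90/600 = 0.15, a_MR = 120/600 = 0.20
  a_RH = 60/1200 = 0.05, a_HH = 480/1200 = 0.40, a_MH = 480/1200 = 0.40
  a_RM = 280/800 = 0.35, a_HM = 240/800 = 0.30, a_MM = 40/800 = 0.05
I − A =
  [   0.65    -0.05    -0.35]
  [  -0.15     0.60    -0.30]
  [  -0.20    -0.40     0.95]
Cofactors of I−A, C_ij = (−1)^(i+j)·(minor ij) (rows/columns in the sector order above):
  C_11 = (0.60)(0.95) − (-0.30)(-0.40) = 0.4500
  C_12 = −[(-0.15)(0.95) − (-0.30)(-0.20)] = 0.2025
  C_13 = (-0.15)(-0.40) − (0.60)(-0.20) = 0.1800
  C_21 = −[(-0.05)(0.95) − (-0.35)(-0.40)] = 0.1875
  C_22 = (0.65)(0.95) − (-0.35)(-0.20) = 0.5475
  C_23 = −[(0.65)(-0.40) − (-0.05)(-0.20)] = 0.2700
  C_31 = (-0.05)(-0.30) − (-0.35)(0.60) = 0.2250
  C_32 = −[(0.65)(-0.30) − (-0.35)(-0.15)] = 0.2475
  C_33 = (0.65)(0.60) − (-0.05)(-0.15) = 0.3825
det(I−A) = Σ_j (I−A)_1j·C_1j = (0.65)(0.4500) + (-0.05)(0.2025) + (-0.35)(0.1800) = 0.219375
adj(I−A) = Cᵀ =
  [ 0.4500   0.1875   0.2250]
  [ 0.2025   0.5475   0.2475]
  [ 0.1800   0.2700   0.3825]
(I − A)⁻¹ = adj(I−A) / det(I−A) ≈
  [   2.0513     0.8547     1.0256]
  [   0.9231     2.4957     1.1282]
  [   0.8205     1.2308     1.7436]
The output multiplier for sector j is the column-j sum of the Leontief inverse (I − A)⁻¹ = adj(I−A) / det(I−A).
Column M of adj(I−A): (0.2250, 0.2475, 0.3825); det(I−A) = 0.219375.
m_M = (0.2250 + 0.2475 + 0.3825) / 0.219375 = 0.855 / 0.219375 ≈ 3.897.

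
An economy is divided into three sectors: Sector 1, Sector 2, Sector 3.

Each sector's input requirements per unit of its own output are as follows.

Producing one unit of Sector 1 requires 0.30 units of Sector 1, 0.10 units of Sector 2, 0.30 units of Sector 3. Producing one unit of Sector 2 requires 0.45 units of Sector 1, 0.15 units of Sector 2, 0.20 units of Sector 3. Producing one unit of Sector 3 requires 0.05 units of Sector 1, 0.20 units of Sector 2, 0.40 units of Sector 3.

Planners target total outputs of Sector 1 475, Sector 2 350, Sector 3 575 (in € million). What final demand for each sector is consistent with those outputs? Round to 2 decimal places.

I − A =
  [   0.70    -0.45    -0.05]
  [  -0.10     0.85    -0.20]
  [  -0.30    -0.20     0.60]
d = (I − A) x:
  d_1 = (+0.70)·475 + (-0.45)·350 + (-0.05)·575 = 146.25
  d_2 = (-0.10)·475 + (+0.85)·350 + (-0.20)·575 = 135.00
  d_3 = (-0.30)·475 + (-0.20)·350 + (+0.60)·575 = 132.50

d_1 = 146.25, d_2 = 135.00, d_3 = 132.50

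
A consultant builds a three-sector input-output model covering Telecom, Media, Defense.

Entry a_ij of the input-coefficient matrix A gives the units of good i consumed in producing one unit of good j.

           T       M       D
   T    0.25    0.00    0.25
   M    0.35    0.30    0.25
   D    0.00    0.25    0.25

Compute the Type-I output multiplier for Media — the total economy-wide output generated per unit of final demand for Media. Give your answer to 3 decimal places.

I − A =
  [   0.75     0.00    -0.25]
  [  -0.35     0.70    -0.25]
  [   0.00    -0.25     0.75]
Cofactors of I−A, C_ij = (−1)^(i+j)·(minor ij) (rows/columns in the sector order above):
  C_11 = (0.70)(0.75) − (-0.25)(-0.25) = 0.4625
  C_12 = −[(-0.35)(0.75) − (-0.25)(0.00)] = 0.2625
  C_13 = (-0.35)(-0.25) − (0.70)(0.00) = 0.0875
  C_21 = −[(0.00)(0.75) − (-0.25)(-0.25)] = 0.0625
  C_22 = (0.75)(0.75) − (-0.25)(0.00) = 0.5625
  C_23 = −[(0.75)(-0.25) − (0.00)(0.00)] = 0.1875
  C_31 = (0.00)(-0.25) − (-0.25)(0.70) = 0.1750
  C_32 = −[(0.75)(-0.25) − (-0.25)(-0.35)] = 0.2750
  C_33 = (0.75)(0.70) − (0.00)(-0.35) = 0.5250
det(I−A) = Σ_j (I−A)_1j·C_1j = (0.75)(0.4625) + (0.00)(0.2625) + (-0.25)(0.0875) = 0.3250
adj(I−A) = Cᵀ =
  [ 0.4625   0.0625   0.1750]
  [ 0.2625   0.5625   0.2750]
  [ 0.0875   0.1875   0.5250]
(I − A)⁻¹ = adj(I−A) / det(I−A) ≈
  [   1.4231     0.1923     0.5385]
  [   0.8077     1.7308     0.8462]
  [   0.2692     0.5769     1.6154]
The output multiplier for sector j is the column-j sum of the Leontief inverse (I − A)⁻¹ = adj(I−A) / det(I−A).
Column M of adj(I−A): (0.0625, 0.5625, 0.1875); det(I−A) = 0.3250.
m_M = (0.0625 + 0.5625 + 0.1875) / 0.3250 = 0.8125 / 0.3250 = 2.500.

m_M = 2.500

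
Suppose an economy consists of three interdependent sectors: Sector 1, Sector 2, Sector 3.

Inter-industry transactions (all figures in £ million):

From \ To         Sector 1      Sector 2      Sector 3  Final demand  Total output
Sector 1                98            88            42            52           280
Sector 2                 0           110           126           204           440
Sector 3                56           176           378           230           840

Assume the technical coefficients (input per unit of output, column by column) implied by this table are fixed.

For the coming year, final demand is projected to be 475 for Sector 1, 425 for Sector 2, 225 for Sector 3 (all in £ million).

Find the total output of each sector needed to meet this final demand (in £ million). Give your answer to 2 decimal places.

x_1 = 1103.19, x_2 = 852.75, x_3 = 1430.43

Technical coefficients a_ij = z_ij / X_j:
  a_11 = 98/280 = 0.35, a_21 = 0/280 = 0.00, a_31 = 56/280 = 0.20
  a_12 = 88/440 = 0.20, a_22 = 110/440 = 0.25, a_32 = 176/440 = 0.40
  a_13 = 42/840 = 0.05, a_23 = 126/840 = 0.15, a_33 = 378/840 = 0.45
I − A =
  [   0.65    -0.20    -0.05]
  [   0.00     0.75    -0.15]
  [  -0.20    -0.40     0.55]
Cofactors of I−A, C_ij = (−1)^(i+j)·(minor ij) (rows/columns in the sector order above):
  C_11 = (0.75)(0.55) − (-0.15)(-0.40) = 0.3525
  C_12 = −[(0.00)(0.55) − (-0.15)(-0.20)] = 0.0300
  C_13 = (0.00)(-0.40) − (0.75)(-0.20) = 0.1500
  C_21 = −[(-0.20)(0.55) − (-0.05)(-0.40)] = 0.1300
  C_22 = (0.65)(0.55) − (-0.05)(-0.20) = 0.3475
  C_23 = −[(0.65)(-0.40) − (-0.20)(-0.20)] = 0.3000
  C_31 = (-0.20)(-0.15) − (-0.05)(0.75) = 0.0675
  C_32 = −[(0.65)(-0.15) − (-0.05)(0.00)] = 0.0975
  C_33 = (0.65)(0.75) − (-0.20)(0.00) = 0.4875
det(I−A) = Σ_j (I−A)_1j·C_1j = (0.65)(0.3525) + (-0.20)(0.0300) + (-0.05)(0.1500) = 0.215625
adj(I−A) = Cᵀ =
  [ 0.3525   0.1300   0.0675]
  [ 0.0300   0.3475   0.0975]
  [ 0.1500   0.3000   0.4875]
(I − A)⁻¹ = adj(I−A) / det(I−A) ≈
  [   1.6348     0.6029     0.3130]
  [   0.1391     1.6116     0.4522]
  [   0.6957     1.3913     2.2609]
x = (I − A)⁻¹ d = adj(I−A)·d / det(I−A), with det(I−A) = 0.215625:
  x_1 = (0.3525·475 + 0.1300·425 + 0.0675·225) / 0.215625 = 237.875 / 0.215625 ≈ 1103.19
  x_2 = (0.0300·475 + 0.3475·425 + 0.0975·225) / 0.215625 = 183.875 / 0.215625 ≈ 852.75
  x_3 = (0.1500·475 + 0.3000·425 + 0.4875·225) / 0.215625 = 308.4375 / 0.215625 ≈ 1430.43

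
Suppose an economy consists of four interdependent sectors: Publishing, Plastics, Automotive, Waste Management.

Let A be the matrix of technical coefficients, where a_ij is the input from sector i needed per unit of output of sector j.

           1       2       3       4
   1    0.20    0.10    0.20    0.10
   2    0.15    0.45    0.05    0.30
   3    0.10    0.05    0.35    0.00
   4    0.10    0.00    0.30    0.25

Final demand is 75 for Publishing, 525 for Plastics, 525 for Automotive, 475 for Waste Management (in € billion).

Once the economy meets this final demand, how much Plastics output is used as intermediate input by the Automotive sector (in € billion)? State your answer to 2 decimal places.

z_23 = 53.34

I − A =
  [   0.80    -0.10    -0.20    -0.10]
  [  -0.15     0.55    -0.05    -0.30]
  [  -0.10    -0.05     0.65     0.00]
  [  -0.10     0.00    -0.30     0.75]
Compute the cofactors C_ij = (−1)^(i+j)·(3×3 minor ij) of I−A; the adjugate is their transpose:
adj(I−A) = Cᵀ =
  [ 0.261750   0.057750   0.111750   0.058000]
  [ 0.105375   0.365500   0.134500   0.160250]
  [ 0.048375   0.037000   0.310250   0.021250]
  [ 0.054250   0.022500   0.139000   0.261250]
det(I−A) = Σ_j (I−A)_1j·C_1j = (0.80)(0.261750) + (-0.10)(0.105375) + (-0.20)(0.048375) + (-0.10)(0.054250) = 0.1837625
(I − A)⁻¹ = adj(I−A) / det(I−A) ≈
  [   1.4244     0.3143     0.6081     0.3156]
  [   0.5734     1.9890     0.7319     0.8720]
  [   0.2632     0.2013     1.6883     0.1156]
  [   0.2952     0.1224     0.7564     1.4217]
First solve x = (I − A)⁻¹ d = adj(I−A)·d / det(I−A); in particular x_3 = (0.048375·75 + 0.037000·525 + 0.310250·525 + 0.021250·475) / 0.1837625 = 196.028125 / 0.1837625 ≈ 1066.7472.
Intermediate flow from 2 to 3: z_23 = a_23 · x_3 = 0.05 × 196.028125 / 0.1837625 = 9.80140625 / 0.1837625 ≈ 53.34.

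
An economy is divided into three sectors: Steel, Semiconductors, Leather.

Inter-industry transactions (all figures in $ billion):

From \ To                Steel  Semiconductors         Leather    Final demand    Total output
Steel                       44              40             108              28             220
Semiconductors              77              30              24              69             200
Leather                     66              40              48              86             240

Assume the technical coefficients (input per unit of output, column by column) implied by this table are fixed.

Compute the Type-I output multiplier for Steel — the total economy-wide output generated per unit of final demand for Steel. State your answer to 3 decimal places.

Technical coefficients a_ij = z_ij / X_j:
  a_11 = 44/220 = 0.20, a_21 = 77/220 = 0.35, a_31 = 66/220 = 0.30
  a_12 = 40/200 = 0.20, a_22 = 30/200 = 0.15, a_32 = 40/200 = 0.20
  a_13 = 108/240 = 0.45, a_23 = 24/240 = 0.10, a_33 = 48/240 = 0.20
I − A =
  [   0.80    -0.20    -0.45]
  [  -0.35     0.85    -0.10]
  [  -0.30    -0.20     0.80]
Cofactors of I−A, C_ij = (−1)^(i+j)·(minor ij) (rows/columns in the sector order above):
  C_11 = (0.85)(0.80) − (-0.10)(-0.20) = 0.6600
  C_12 = −[(-0.35)(0.80) − (-0.10)(-0.30)] = 0.3100
  C_13 = (-0.35)(-0.20) − (0.85)(-0.30) = 0.3250
  C_21 = −[(-0.20)(0.80) − (-0.45)(-0.20)] = 0.2500
  C_22 = (0.80)(0.80) − (-0.45)(-0.30) = 0.5050
  C_23 = −[(0.80)(-0.20) − (-0.20)(-0.30)] = 0.2200
  C_31 = (-0.20)(-0.10) − (-0.45)(0.85) = 0.4025
  C_32 = −[(0.80)(-0.10) − (-0.45)(-0.35)] = 0.2375
  C_33 = (0.80)(0.85) − (-0.20)(-0.35) = 0.6100
det(I−A) = Σ_j (I−A)_1j·C_1j = (0.80)(0.6600) + (-0.20)(0.3100) + (-0.45)(0.3250) = 0.31975
adj(I−A) = Cᵀ =
  [ 0.6600   0.2500   0.4025]
  [ 0.3100   0.5050   0.2375]
  [ 0.3250   0.2200   0.6100]
(I − A)⁻¹ = adj(I−A) / det(I−A) ≈
  [   2.0641     0.7819     1.2588]
  [   0.9695     1.5794     0.7428]
  [   1.0164     0.6880     1.9077]
The output multiplier for sector j is the column-j sum of the Leontief inverse (I − A)⁻¹ = adj(I−A) / det(I−A).
Column 1 of adj(I−A): (0.6600, 0.3100, 0.3250); det(I−A) = 0.31975.
m_1 = (0.6600 + 0.3100 + 0.3250) / 0.31975 = 1.295 / 0.31975 ≈ 4.050.

m_1 = 4.050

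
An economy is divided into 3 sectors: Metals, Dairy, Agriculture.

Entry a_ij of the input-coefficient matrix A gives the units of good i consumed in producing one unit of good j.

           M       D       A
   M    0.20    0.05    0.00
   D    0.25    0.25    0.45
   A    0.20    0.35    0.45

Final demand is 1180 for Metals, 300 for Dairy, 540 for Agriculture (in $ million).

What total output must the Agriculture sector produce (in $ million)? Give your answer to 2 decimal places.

I − A =
  [   0.80    -0.05     0.00]
  [  -0.25     0.75    -0.45]
  [  -0.20    -0.35     0.55]
Cofactors of I−A, C_ij = (−1)^(i+j)·(minor ij) (rows/columns in the sector order above):
  C_11 = (0.75)(0.55) − (-0.45)(-0.35) = 0.2550
  C_12 = −[(-0.25)(0.55) − (-0.45)(-0.20)] = 0.2275
  C_13 = (-0.25)(-0.35) − (0.75)(-0.20) = 0.2375
  C_21 = −[(-0.05)(0.55) − (0.00)(-0.35)] = 0.0275
  C_22 = (0.80)(0.55) − (0.00)(-0.20) = 0.4400
  C_23 = −[(0.80)(-0.35) − (-0.05)(-0.20)] = 0.2900
  C_31 = (-0.05)(-0.45) − (0.00)(0.75) = 0.0225
  C_32 = −[(0.80)(-0.45) − (0.00)(-0.25)] = 0.3600
  C_33 = (0.80)(0.75) − (-0.05)(-0.25) = 0.5875
det(I−A) = Σ_j (I−A)_1j·C_1j = (0.80)(0.2550) + (-0.05)(0.2275) + (0.00)(0.2375) = 0.192625
adj(I−A) = Cᵀ =
  [ 0.2550   0.0275   0.0225]
  [ 0.2275   0.4400   0.3600]
  [ 0.2375   0.2900   0.5875]
(I − A)⁻¹ = adj(I−A) / det(I−A) ≈
  [   1.3238     0.1428     0.1168]
  [   1.1811     2.2842     1.8689]
  [   1.2330     1.5055     3.0500]
x = (I − A)⁻¹ d = adj(I−A)·d / det(I−A), with det(I−A) = 0.192625:
  x_M = (0.2550·1180 + 0.0275·300 + 0.0225·540) / 0.192625 = 321.30 / 0.192625 ≈ 1668.01
  x_D = (0.2275·1180 + 0.4400·300 + 0.3600·540) / 0.192625 = 594.85 / 0.192625 ≈ 3088.12
  x_A = (0.2375·1180 + 0.2900·300 + 0.5875·540) / 0.192625 = 684.50 / 0.192625 ≈ 3553.54

x_A = 3553.54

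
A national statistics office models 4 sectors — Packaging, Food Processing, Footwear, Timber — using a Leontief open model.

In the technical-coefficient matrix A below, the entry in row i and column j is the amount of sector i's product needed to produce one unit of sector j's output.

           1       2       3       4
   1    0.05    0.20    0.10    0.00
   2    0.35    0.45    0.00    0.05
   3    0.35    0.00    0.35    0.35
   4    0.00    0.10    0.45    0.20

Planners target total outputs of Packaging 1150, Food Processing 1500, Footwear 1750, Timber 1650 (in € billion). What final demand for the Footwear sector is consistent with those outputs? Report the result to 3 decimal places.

I − A =
  [   0.95    -0.20    -0.10     0.00]
  [  -0.35     0.55     0.00    -0.05]
  [  -0.35     0.00     0.65    -0.35]
  [   0.00    -0.10    -0.45     0.80]
d = (I − A) x:
  d_1 = (+0.95)·1150 + (-0.20)·1500 + (-0.10)·1750 + (+0.00)·1650 = 617.500
  d_2 = (-0.35)·1150 + (+0.55)·1500 + (+0.00)·1750 + (-0.05)·1650 = 340.000
  d_3 = (-0.35)·1150 + (+0.00)·1500 + (+0.65)·1750 + (-0.35)·1650 = 157.500
  d_4 = (+0.00)·1150 + (-0.10)·1500 + (-0.45)·1750 + (+0.80)·1650 = 382.500

d_3 = 157.500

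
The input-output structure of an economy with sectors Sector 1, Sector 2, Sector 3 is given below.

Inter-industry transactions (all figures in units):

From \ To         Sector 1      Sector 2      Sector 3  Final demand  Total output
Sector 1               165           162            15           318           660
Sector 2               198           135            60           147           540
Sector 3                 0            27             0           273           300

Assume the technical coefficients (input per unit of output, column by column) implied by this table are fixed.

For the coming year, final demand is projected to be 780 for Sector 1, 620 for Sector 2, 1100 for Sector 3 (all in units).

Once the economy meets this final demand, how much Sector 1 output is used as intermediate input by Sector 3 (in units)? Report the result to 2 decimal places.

Technical coefficients a_ij = z_ij / X_j:
  a_11 = 165/660 = 0.25, a_21 = 198/660 = 0.30, a_31 = 0/660 = 0.00
  a_12 = 162/540 = 0.30, a_22 = 135/540 = 0.25, a_32 = 27/540 = 0.05
  a_13 = 15/300 = 0.05, a_23 = 60/300 = 0.20, a_33 = 0/300 = 0.00
I − A =
  [   0.75    -0.30    -0.05]
  [  -0.30     0.75    -0.20]
  [   0.00    -0.05     1.00]
Cofactors of I−A, C_ij = (−1)^(i+j)·(minor ij) (rows/columns in the sector order above):
  C_11 = (0.75)(1.00) − (-0.20)(-0.05) = 0.7400
  C_12 = −[(-0.30)(1.00) − (-0.20)(0.00)] = 0.3000
  C_13 = (-0.30)(-0.05) − (0.75)(0.00) = 0.0150
  C_21 = −[(-0.30)(1.00) − (-0.05)(-0.05)] = 0.3025
  C_22 = (0.75)(1.00) − (-0.05)(0.00) = 0.7500
  C_23 = −[(0.75)(-0.05) − (-0.30)(0.00)] = 0.0375
  C_31 = (-0.30)(-0.20) − (-0.05)(0.75) = 0.0975
  C_32 = −[(0.75)(-0.20) − (-0.05)(-0.30)] = 0.1650
  C_33 = (0.75)(0.75) − (-0.30)(-0.30) = 0.4725
det(I−A) = Σ_j (I−A)_1j·C_1j = (0.75)(0.7400) + (-0.30)(0.3000) + (-0.05)(0.0150) = 0.46425
adj(I−A) = Cᵀ =
  [ 0.7400   0.3025   0.0975]
  [ 0.3000   0.7500   0.1650]
  [ 0.0150   0.0375   0.4725]
(I − A)⁻¹ = adj(I−A) / det(I−A) ≈
  [   1.5940     0.6516     0.2100]
  [   0.6462     1.6155     0.3554]
  [   0.0323     0.0808     1.0178]
First solve x = (I − A)⁻¹ d = adj(I−A)·d / det(I−A); in particular x_3 = (0.0150·780 + 0.0375·620 + 0.4725·1100) / 0.46425 = 554.70 / 0.46425 ≈ 1194.8304.
Intermediate flow from 1 to 3: z_13 = a_13 · x_3 = 0.05 × 554.70 / 0.46425 = 27.735 / 0.46425 ≈ 59.74.

z_13 = 59.74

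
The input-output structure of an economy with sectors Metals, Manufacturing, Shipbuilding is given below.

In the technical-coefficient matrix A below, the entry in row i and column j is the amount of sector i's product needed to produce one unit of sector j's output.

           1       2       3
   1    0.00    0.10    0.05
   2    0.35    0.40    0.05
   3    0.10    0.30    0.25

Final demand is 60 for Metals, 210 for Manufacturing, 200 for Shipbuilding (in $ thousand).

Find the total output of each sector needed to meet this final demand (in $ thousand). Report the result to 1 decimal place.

x_1 = 130.0, x_2 = 465.0, x_3 = 470.0

I − A =
  [   1.00    -0.10    -0.05]
  [  -0.35     0.60    -0.05]
  [  -0.10    -0.30     0.75]
Cofactors of I−A, C_ij = (−1)^(i+j)·(minor ij) (rows/columns in the sector order above):
  C_11 = (0.60)(0.75) − (-0.05)(-0.30) = 0.4350
  C_12 = −[(-0.35)(0.75) − (-0.05)(-0.10)] = 0.2675
  C_13 = (-0.35)(-0.30) − (0.60)(-0.10) = 0.1650
  C_21 = −[(-0.10)(0.75) − (-0.05)(-0.30)] = 0.0900
  C_22 = (1.00)(0.75) − (-0.05)(-0.10) = 0.7450
  C_23 = −[(1.00)(-0.30) − (-0.10)(-0.10)] = 0.3100
  C_31 = (-0.10)(-0.05) − (-0.05)(0.60) = 0.0350
  C_32 = −[(1.00)(-0.05) − (-0.05)(-0.35)] = 0.0675
  C_33 = (1.00)(0.60) − (-0.10)(-0.35) = 0.5650
det(I−A) = Σ_j (I−A)_1j·C_1j = (1.00)(0.4350) + (-0.10)(0.2675) + (-0.05)(0.1650) = 0.4000
adj(I−A) = Cᵀ =
  [ 0.4350   0.0900   0.0350]
  [ 0.2675   0.7450   0.0675]
  [ 0.1650   0.3100   0.5650]
(I − A)⁻¹ = adj(I−A) / det(I−A) ≈
  [   1.0875     0.2250     0.0875]
  [   0.6688     1.8625     0.1688]
  [   0.4125     0.7750     1.4125]
x = (I − A)⁻¹ d = adj(I−A)·d / det(I−A), with det(I−A) = 0.4000:
  x_1 = (0.4350·60 + 0.0900·210 + 0.0350·200) / 0.4000 = 52.00 / 0.4000 = 130.0
  x_2 = (0.2675·60 + 0.7450·210 + 0.0675·200) / 0.4000 = 186.00 / 0.4000 = 465.0
  x_3 = (0.1650·60 + 0.3100·210 + 0.5650·200) / 0.4000 = 188.00 / 0.4000 = 470.0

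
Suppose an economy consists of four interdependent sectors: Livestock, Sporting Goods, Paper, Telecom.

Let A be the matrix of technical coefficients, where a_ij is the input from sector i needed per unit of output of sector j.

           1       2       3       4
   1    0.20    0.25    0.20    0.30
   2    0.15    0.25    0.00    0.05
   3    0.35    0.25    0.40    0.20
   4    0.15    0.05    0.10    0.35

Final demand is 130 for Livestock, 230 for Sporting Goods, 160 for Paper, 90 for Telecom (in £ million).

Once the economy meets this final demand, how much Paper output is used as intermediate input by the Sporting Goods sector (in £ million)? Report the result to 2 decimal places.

z_32 = 125.56

I − A =
  [   0.80    -0.25    -0.20    -0.30]
  [  -0.15     0.75     0.00    -0.05]
  [  -0.35    -0.25     0.60    -0.20]
  [  -0.15    -0.05    -0.10     0.65]
Compute the cofactors C_ij = (−1)^(i+j)·(3×3 minor ij) of I−A; the adjugate is their transpose:
adj(I−A) = Cᵀ =
  [ 0.274750   0.143500   0.120750   0.175000]
  [ 0.061750   0.207000   0.029500   0.053500]
  [ 0.220000   0.196375   0.325750   0.216875]
  [ 0.102000   0.079250   0.080250   0.277500]
det(I−A) = Σ_j (I−A)_1j·C_1j = (0.80)(0.274750) + (-0.25)(0.061750) + (-0.20)(0.220000) + (-0.30)(0.102000) = 0.1297625
(I − A)⁻¹ = adj(I−A) / det(I−A) ≈
  [   2.1173     1.1059     0.9305     1.3486]
  [   0.4759     1.5952     0.2273     0.4123]
  [   1.6954     1.5133     2.5104     1.6713]
  [   0.7861     0.6107     0.6184     2.1385]
First solve x = (I − A)⁻¹ d = adj(I−A)·d / det(I−A); in particular x_2 = (0.061750·130 + 0.207000·230 + 0.029500·160 + 0.053500·90) / 0.1297625 = 65.1725 / 0.1297625 ≈ 502.2445.
Intermediate flow from 3 to 2: z_32 = a_32 · x_2 = 0.25 × 65.1725 / 0.1297625 = 16.293125 / 0.1297625 ≈ 125.56.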